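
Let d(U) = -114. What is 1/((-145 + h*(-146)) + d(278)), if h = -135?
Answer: 1/19451 ≈ 5.1411e-5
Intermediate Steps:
1/((-145 + h*(-146)) + d(278)) = 1/((-145 - 135*(-146)) - 114) = 1/((-145 + 19710) - 114) = 1/(19565 - 114) = 1/19451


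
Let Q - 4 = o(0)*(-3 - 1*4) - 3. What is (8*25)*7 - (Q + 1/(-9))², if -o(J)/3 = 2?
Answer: -35596/81 ≈ -439.46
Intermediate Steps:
o(J) = -6 (o(J) = -3*2 = -6)
Q = 43 (Q = 4 + (-6*(-3 - 1*4) - 3) = 4 + (-6*(-3 - 4) - 3) = 4 + (-6*(-7) - 3) = 4 + (42 - 3) = 4 + 39 = 43)
(8*25)*7 - (Q + 1/(-9))² = (8*25)*7 - (43 + 1/(-9))² = 200*7 - (43 - ⅑)² = 1400 - (386/9)² = 1400 - 1*148996/81 = 1400 - 148996/81 = -35596/81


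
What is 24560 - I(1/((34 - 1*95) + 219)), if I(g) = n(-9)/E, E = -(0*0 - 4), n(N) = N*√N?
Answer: 24560 + 27*I/4 ≈ 24560.0 + 6.75*I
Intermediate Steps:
n(N) = N^(3/2)
E = 4 (E = -(0 - 4) = -1*(-4) = 4)
I(g) = -27*I/4 (I(g) = (-9)^(3/2)/4 = -27*I*(¼) = -27*I/4)
24560 - I(1/((34 - 1*95) + 219)) = 24560 - (-27)*I/4 = 24560 + 27*I/4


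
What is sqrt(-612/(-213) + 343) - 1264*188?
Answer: -237632 + sqrt(1743547)/71 ≈ -2.3761e+5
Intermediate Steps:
sqrt(-612/(-213) + 343) - 1264*188 = sqrt(-612*(-1/213) + 343) - 237632 = sqrt(204/71 + 343) - 237632 = sqrt(24557/71) - 237632 = sqrt(1743547)/71 - 237632 = -237632 + sqrt(1743547)/71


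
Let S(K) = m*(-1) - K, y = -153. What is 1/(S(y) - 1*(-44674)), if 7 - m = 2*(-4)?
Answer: 1/44812 ≈ 2.2315e-5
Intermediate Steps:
m = 15 (m = 7 - 2*(-4) = 7 - 1*(-8) = 7 + 8 = 15)
S(K) = -15 - K (S(K) = 15*(-1) - K = -15 - K)
1/(S(y) - 1*(-44674)) = 1/((-15 - 1*(-153)) - 1*(-44674)) = 1/((-15 + 153) + 44674) = 1/(138 + 44674) = 1/44812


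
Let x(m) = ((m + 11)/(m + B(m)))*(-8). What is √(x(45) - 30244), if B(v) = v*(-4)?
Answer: 2*I*√15309345/45 ≈ 173.9*I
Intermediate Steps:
B(v) = -4*v
x(m) = 8*(11 + m)/(3*m) (x(m) = ((m + 11)/(m - 4*m))*(-8) = ((11 + m)/((-3*m)))*(-8) = ((11 + m)*(-1/(3*m)))*(-8) = -(11 + m)/(3*m)*(-8) = 8*(11 + m)/(3*m))
√(x(45) - 30244) = √((8/3)*(11 + 45)/45 - 30244) = √((8/3)*(1/45)*56 - 30244) = √(448/135 - 30244) = √(-4082492/135) = 2*I*√15309345/45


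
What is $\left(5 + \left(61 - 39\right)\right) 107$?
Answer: $2889$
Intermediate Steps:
$\left(5 + \left(61 - 39\right)\right) 107 = \left(5 + 22\right) 107 = 27 \cdot 107 = 2889$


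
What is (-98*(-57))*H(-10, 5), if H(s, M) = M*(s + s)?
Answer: -558600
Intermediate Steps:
H(s, M) = 2*M*s (H(s, M) = M*(2*s) = 2*M*s)
(-98*(-57))*H(-10, 5) = (-98*(-57))*(2*5*(-10)) = 5586*(-100) = -558600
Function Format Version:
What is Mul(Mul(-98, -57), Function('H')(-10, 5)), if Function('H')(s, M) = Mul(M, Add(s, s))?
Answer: -558600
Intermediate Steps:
Function('H')(s, M) = Mul(2, M, s) (Function('H')(s, M) = Mul(M, Mul(2, s)) = Mul(2, M, s))
Mul(Mul(-98, -57), Function('H')(-10, 5)) = Mul(Mul(-98, -57), Mul(2, 5, -10)) = Mul(5586, -100) = -558600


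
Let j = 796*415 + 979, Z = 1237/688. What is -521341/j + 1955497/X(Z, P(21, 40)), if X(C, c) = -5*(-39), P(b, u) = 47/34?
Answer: 647791649048/64607205 ≈ 10027.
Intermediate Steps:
Z = 1237/688 (Z = 1237*(1/688) = 1237/688 ≈ 1.7980)
P(b, u) = 47/34 (P(b, u) = 47*(1/34) = 47/34)
j = 331319 (j = 330340 + 979 = 331319)
X(C, c) = 195
-521341/j + 1955497/X(Z, P(21, 40)) = -521341/331319 + 1955497/195 = 647791649048/64607205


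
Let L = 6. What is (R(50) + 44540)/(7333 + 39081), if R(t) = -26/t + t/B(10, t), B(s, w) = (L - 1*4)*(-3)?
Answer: 1669918/1740525 ≈ 0.95943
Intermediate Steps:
B(s, w) = -6 (B(s, w) = (6 - 1*4)*(-3) = (6 - 4)*(-3) = 2*(-3) = -6)
R(t) = -26/t - t/6 (R(t) = -26/t + t/(-6) = -26/t + t*(-1/6) = -26/t - t/6)
(R(50) + 44540)/(7333 + 39081) = ((-26/50 - 1/6*50) + 44540)/(7333 + 39081) = ((-26*1/50 - 25/3) + 44540)/46414 = ((-13/25 - 25/3) + 44540)*(1/46414) = (-664/75 + 44540)*(1/46414) = (3339836/75)*(1/46414) = 1669918/1740525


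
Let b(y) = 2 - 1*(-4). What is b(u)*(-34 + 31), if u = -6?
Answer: -18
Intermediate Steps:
b(y) = 6 (b(y) = 2 + 4 = 6)
b(u)*(-34 + 31) = 6*(-34 + 31) = 6*(-3) = -18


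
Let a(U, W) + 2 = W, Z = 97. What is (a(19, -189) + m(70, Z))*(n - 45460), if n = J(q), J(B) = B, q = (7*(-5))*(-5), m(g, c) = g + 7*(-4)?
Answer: 6747465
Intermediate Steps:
m(g, c) = -28 + g (m(g, c) = g - 28 = -28 + g)
q = 175 (q = -35*(-5) = 175)
n = 175
a(U, W) = -2 + W
(a(19, -189) + m(70, Z))*(n - 45460) = ((-2 - 189) + (-28 + 70))*(175 - 45460) = (-191 + 42)*(-45285) = -149*(-45285) = 6747465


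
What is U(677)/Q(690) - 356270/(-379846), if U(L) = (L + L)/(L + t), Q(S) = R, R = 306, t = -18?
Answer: 18089395516/19149366321 ≈ 0.94465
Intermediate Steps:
Q(S) = 306
U(L) = 2*L/(-18 + L) (U(L) = (L + L)/(L - 18) = (2*L)/(-18 + L) = 2*L/(-18 + L))
U(677)/Q(690) - 356270/(-379846) = (2*677/(-18 + 677))/306 - 356270/(-379846) = (2*677/659)*(1/306) - 356270*(-1/379846) = (2*677*(1/659))*(1/306) + 178135/189923 = (1354/659)*(1/306) + 178135/189923 = 677/100827 + 178135/189923 = 18089395516/19149366321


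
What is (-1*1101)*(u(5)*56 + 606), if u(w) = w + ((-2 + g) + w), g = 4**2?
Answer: -2146950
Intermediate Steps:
g = 16
u(w) = 14 + 2*w (u(w) = w + ((-2 + 16) + w) = w + (14 + w) = 14 + 2*w)
(-1*1101)*(u(5)*56 + 606) = (-1*1101)*((14 + 2*5)*56 + 606) = -1101*((14 + 10)*56 + 606) = -1101*(24*56 + 606) = -1101*(1344 + 606) = -1101*1950 = -2146950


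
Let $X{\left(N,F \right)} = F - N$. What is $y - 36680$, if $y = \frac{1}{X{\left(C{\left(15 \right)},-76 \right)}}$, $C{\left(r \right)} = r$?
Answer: $- \frac{3337881}{91} \approx -36680.0$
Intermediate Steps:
$y = - \frac{1}{91}$ ($y = \frac{1}{-76 - 15} = \frac{1}{-91} = - \frac{1}{91} \approx -0.010989$)
$y - 36680 = - \frac{1}{91} - 36680 = - \frac{3337881}{91}$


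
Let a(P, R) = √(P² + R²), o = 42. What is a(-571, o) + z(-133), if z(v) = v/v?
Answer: 1 + √327805 ≈ 573.54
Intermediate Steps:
z(v) = 1
a(-571, o) + z(-133) = √((-571)² + 42²) + 1 = √(326041 + 1764) + 1 = √327805 + 1 = 1 + √327805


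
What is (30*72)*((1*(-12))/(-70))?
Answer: 2592/7 ≈ 370.29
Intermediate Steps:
(30*72)*((1*(-12))/(-70)) = 2160*(-12*(-1/70)) = 2160*(6/35) = 2592/7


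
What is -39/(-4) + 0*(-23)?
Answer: 39/4 ≈ 9.7500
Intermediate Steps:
-39/(-4) + 0*(-23) = -39*(-¼) + 0 = 39/4 + 0 = 39/4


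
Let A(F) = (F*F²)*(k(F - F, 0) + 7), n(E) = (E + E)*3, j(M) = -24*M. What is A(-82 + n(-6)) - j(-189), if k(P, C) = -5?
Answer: -3290600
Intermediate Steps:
n(E) = 6*E (n(E) = (2*E)*3 = 6*E)
A(F) = 2*F³ (A(F) = (F*F²)*(-5 + 7) = F³*2 = 2*F³)
A(-82 + n(-6)) - j(-189) = 2*(-82 + 6*(-6))³ - (-24)*(-189) = 2*(-82 - 36)³ - 1*4536 = 2*(-118)³ - 4536 = 2*(-1643032) - 4536 = -3286064 - 4536 = -3290600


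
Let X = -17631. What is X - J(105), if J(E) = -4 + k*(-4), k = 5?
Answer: -17607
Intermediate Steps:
J(E) = -24 (J(E) = -4 + 5*(-4) = -4 - 20 = -24)
X - J(105) = -17631 - 1*(-24) = -17631 + 24 = -17607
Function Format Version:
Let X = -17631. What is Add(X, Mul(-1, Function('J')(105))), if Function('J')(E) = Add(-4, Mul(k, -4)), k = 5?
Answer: -17607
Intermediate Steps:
Function('J')(E) = -24 (Function('J')(E) = Add(-4, Mul(5, -4)) = Add(-4, -20) = -24)
Add(X, Mul(-1, Function('J')(105))) = Add(-17631, Mul(-1, -24)) = Add(-17631, 24) = -17607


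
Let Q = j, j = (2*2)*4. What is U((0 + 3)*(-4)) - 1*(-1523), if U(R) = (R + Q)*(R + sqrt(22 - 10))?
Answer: 1475 + 8*sqrt(3) ≈ 1488.9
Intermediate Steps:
j = 16 (j = 4*4 = 16)
Q = 16
U(R) = (16 + R)*(R + 2*sqrt(3)) (U(R) = (R + 16)*(R + sqrt(22 - 10)) = (16 + R)*(R + sqrt(12)) = (16 + R)*(R + 2*sqrt(3)))
U((0 + 3)*(-4)) - 1*(-1523) = (((0 + 3)*(-4))**2 + 16*((0 + 3)*(-4)) + 32*sqrt(3) + 2*((0 + 3)*(-4))*sqrt(3)) - 1*(-1523) = ((3*(-4))**2 + 16*(3*(-4)) + 32*sqrt(3) + 2*(3*(-4))*sqrt(3)) + 1523 = ((-12)**2 + 16*(-12) + 32*sqrt(3) + 2*(-12)*sqrt(3)) + 1523 = (144 - 192 + 32*sqrt(3) - 24*sqrt(3)) + 1523 = (-48 + 8*sqrt(3)) + 1523 = 1475 + 8*sqrt(3)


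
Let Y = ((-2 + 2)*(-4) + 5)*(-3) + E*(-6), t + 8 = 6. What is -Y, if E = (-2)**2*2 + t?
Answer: 51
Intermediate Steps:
t = -2 (t = -8 + 6 = -2)
E = 6 (E = (-2)**2*2 - 2 = 4*2 - 2 = 8 - 2 = 6)
Y = -51 (Y = ((-2 + 2)*(-4) + 5)*(-3) + 6*(-6) = (0*(-4) + 5)*(-3) - 36 = (0 + 5)*(-3) - 36 = 5*(-3) - 36 = -15 - 36 = -51)
-Y = -1*(-51) = 51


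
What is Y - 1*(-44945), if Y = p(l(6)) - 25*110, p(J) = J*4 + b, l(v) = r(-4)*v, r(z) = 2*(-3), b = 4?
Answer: 42055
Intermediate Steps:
r(z) = -6
l(v) = -6*v
p(J) = 4 + 4*J (p(J) = J*4 + 4 = 4*J + 4 = 4 + 4*J)
Y = -2890 (Y = (4 + 4*(-6*6)) - 25*110 = (4 + 4*(-36)) - 2750 = (4 - 144) - 2750 = -140 - 2750 = -2890)
Y - 1*(-44945) = -2890 - 1*(-44945) = -2890 + 44945 = 42055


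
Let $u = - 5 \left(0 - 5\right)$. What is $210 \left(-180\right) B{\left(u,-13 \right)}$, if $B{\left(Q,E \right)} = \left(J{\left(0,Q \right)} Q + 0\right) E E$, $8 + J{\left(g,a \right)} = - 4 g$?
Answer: $1277640000$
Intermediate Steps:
$J{\left(g,a \right)} = -8 - 4 g$
$u = 25$ ($u = \left(-5\right) \left(-5\right) = 25$)
$B{\left(Q,E \right)} = - 8 Q E^{2}$ ($B{\left(Q,E \right)} = \left(\left(-8 - 0\right) Q + 0\right) E E = \left(\left(-8 + 0\right) Q + 0\right) E E = \left(- 8 Q + 0\right) E E = - 8 Q E E = - 8 E Q E = - 8 Q E^{2}$)
$210 \left(-180\right) B{\left(u,-13 \right)} = 210 \left(-180\right) \left(\left(-8\right) 25 \left(-13\right)^{2}\right) = - 37800 \left(\left(-8\right) 25 \cdot 169\right) = \left(-37800\right) \left(-33800\right) = 1277640000$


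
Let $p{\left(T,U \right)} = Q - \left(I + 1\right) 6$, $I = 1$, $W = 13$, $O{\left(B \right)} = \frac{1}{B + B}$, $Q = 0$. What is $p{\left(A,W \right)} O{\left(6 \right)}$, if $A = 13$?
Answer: $-1$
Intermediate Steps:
$O{\left(B \right)} = \frac{1}{2 B}$
$p{\left(T,U \right)} = -12$ ($p{\left(T,U \right)} = 0 - \left(1 + 1\right) 6 = 0 - 2 \cdot 6 = 0 - 12 = -12$)
$p{\left(A,W \right)} O{\left(6 \right)} = - 12 \frac{1}{2 \cdot 6} = - 12 \cdot \frac{1}{2} \cdot \frac{1}{6} = \left(-12\right) \frac{1}{12} = -1$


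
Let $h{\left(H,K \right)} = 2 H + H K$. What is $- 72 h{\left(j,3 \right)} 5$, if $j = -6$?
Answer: $10800$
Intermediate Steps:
$- 72 h{\left(j,3 \right)} 5 = - 72 \left(- 6 \left(2 + 3\right)\right) 5 = - 72 \left(\left(-6\right) 5\right) 5 = \left(-72\right) \left(-30\right) 5 = 2160 \cdot 5 = 10800$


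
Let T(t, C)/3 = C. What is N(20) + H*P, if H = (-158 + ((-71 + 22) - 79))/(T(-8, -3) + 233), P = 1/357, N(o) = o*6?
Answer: 4797937/39984 ≈ 120.00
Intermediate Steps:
N(o) = 6*o
T(t, C) = 3*C
P = 1/357 ≈ 0.0028011
H = -143/112 (H = (-158 + ((-71 + 22) - 79))/(3*(-3) + 233) = (-158 + (-49 - 79))/(-9 + 233) = (-158 - 128)/224 = -286*1/224 = -143/112 ≈ -1.2768)
N(20) + H*P = 6*20 - 143/112*1/357 = 120 - 143/39984 = 4797937/39984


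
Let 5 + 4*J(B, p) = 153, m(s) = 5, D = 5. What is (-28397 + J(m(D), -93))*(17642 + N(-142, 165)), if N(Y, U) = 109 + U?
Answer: -508097760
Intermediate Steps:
J(B, p) = 37 (J(B, p) = -5/4 + (1/4)*153 = -5/4 + 153/4 = 37)
(-28397 + J(m(D), -93))*(17642 + N(-142, 165)) = (-28397 + 37)*(17642 + (109 + 165)) = -28360*(17642 + 274) = -28360*17916 = -508097760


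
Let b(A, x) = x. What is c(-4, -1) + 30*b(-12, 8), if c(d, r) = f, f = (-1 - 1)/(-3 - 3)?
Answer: 721/3 ≈ 240.33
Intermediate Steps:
f = ⅓ (f = -2/(-6) = -2*(-⅙) = ⅓ ≈ 0.33333)
c(d, r) = ⅓
c(-4, -1) + 30*b(-12, 8) = ⅓ + 30*8 = ⅓ + 240 = 721/3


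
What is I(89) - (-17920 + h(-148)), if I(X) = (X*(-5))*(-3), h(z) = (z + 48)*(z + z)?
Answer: -10345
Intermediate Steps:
h(z) = 2*z*(48 + z) (h(z) = (48 + z)*(2*z) = 2*z*(48 + z))
I(X) = 15*X (I(X) = -5*X*(-3) = 15*X)
I(89) - (-17920 + h(-148)) = 15*89 - (-17920 + 2*(-148)*(48 - 148)) = 1335 - (-17920 + 2*(-148)*(-100)) = 1335 - (-17920 + 29600) = 1335 - 1*11680 = 1335 - 11680 = -10345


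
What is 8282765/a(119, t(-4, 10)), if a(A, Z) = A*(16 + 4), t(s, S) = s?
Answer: 1656553/476 ≈ 3480.2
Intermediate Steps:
a(A, Z) = 20*A (a(A, Z) = A*20 = 20*A)
8282765/a(119, t(-4, 10)) = 8282765/((20*119)) = 8282765/2380 = 8282765*(1/2380) = 1656553/476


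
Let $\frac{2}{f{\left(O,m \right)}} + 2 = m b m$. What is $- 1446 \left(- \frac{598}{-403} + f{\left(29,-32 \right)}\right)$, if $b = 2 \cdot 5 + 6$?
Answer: $- \frac{544877382}{253921} \approx -2145.9$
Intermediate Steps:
$b = 16$ ($b = 10 + 6 = 16$)
$f{\left(O,m \right)} = \frac{2}{-2 + 16 m^{2}}$ ($f{\left(O,m \right)} = \frac{2}{-2 + m 16 m} = \frac{2}{-2 + 16 m m} = \frac{2}{-2 + 16 m^{2}}$)
$- 1446 \left(- \frac{598}{-403} + f{\left(29,-32 \right)}\right) = - 1446 \left(- \frac{598}{-403} + \frac{1}{-1 + 8 \left(-32\right)^{2}}\right) = - 1446 \left(\left(-598\right) \left(- \frac{1}{403}\right) + \frac{1}{-1 + 8 \cdot 1024}\right) = - 1446 \left(\frac{46}{31} + \frac{1}{-1 + 8192}\right) = - 1446 \left(\frac{46}{31} + \frac{1}{8191}\right) = \left(-1446\right) \frac{376817}{253921} = - \frac{544877382}{253921}$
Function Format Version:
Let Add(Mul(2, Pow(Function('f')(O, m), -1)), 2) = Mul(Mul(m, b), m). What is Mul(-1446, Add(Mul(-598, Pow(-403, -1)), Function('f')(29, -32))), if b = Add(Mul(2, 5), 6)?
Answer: Rational(-544877382, 253921) ≈ -2145.9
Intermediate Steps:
b = 16 (b = Add(10, 6) = 16)
Function('f')(O, m) = Mul(2, Pow(Add(-2, Mul(16, Pow(m, 2))), -1)) (Function('f')(O, m) = Mul(2, Pow(Add(-2, Mul(Mul(m, 16), m)), -1)) = Mul(2, Pow(Add(-2, Mul(Mul(16, m), m)), -1)) = Mul(2, Pow(Add(-2, Mul(16, Pow(m, 2))), -1)))
Mul(-1446, Add(Mul(-598, Pow(-403, -1)), Function('f')(29, -32))) = Mul(-1446, Add(Mul(-598, Pow(-403, -1)), Pow(Add(-1, Mul(8, Pow(-32, 2))), -1))) = Mul(-1446, Add(Mul(-598, Rational(-1, 403)), Pow(Add(-1, Mul(8, 1024)), -1))) = Mul(-1446, Add(Rational(46, 31), Pow(Add(-1, 8192), -1))) = Mul(-1446, Add(Rational(46, 31), Pow(8191, -1))) = Mul(-1446, Add(Rational(46, 31), Rational(1, 8191))) = Mul(-1446, Rational(376817, 253921)) = Rational(-544877382, 253921)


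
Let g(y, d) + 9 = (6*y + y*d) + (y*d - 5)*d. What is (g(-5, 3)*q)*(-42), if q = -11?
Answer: -52668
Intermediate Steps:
g(y, d) = -9 + 6*y + d*y + d*(-5 + d*y) (g(y, d) = -9 + ((6*y + y*d) + (y*d - 5)*d) = -9 + ((6*y + d*y) + (d*y - 5)*d) = -9 + ((6*y + d*y) + (-5 + d*y)*d) = -9 + ((6*y + d*y) + d*(-5 + d*y)) = -9 + (6*y + d*y + d*(-5 + d*y)) = -9 + 6*y + d*y + d*(-5 + d*y))
(g(-5, 3)*q)*(-42) = ((-9 - 5*3 + 6*(-5) + 3*(-5) - 5*3²)*(-11))*(-42) = ((-9 - 15 - 30 - 15 - 5*9)*(-11))*(-42) = ((-9 - 15 - 30 - 15 - 45)*(-11))*(-42) = -114*(-11)*(-42) = 1254*(-42) = -52668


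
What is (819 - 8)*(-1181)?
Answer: -957791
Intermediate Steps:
(819 - 8)*(-1181) = 811*(-1181) = -957791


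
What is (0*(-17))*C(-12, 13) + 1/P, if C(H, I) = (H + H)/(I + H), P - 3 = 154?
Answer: 1/157 ≈ 0.0063694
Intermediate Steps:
P = 157 (P = 3 + 154 = 157)
C(H, I) = 2*H/(H + I) (C(H, I) = (2*H)/(H + I) = 2*H/(H + I))
(0*(-17))*C(-12, 13) + 1/P = (0*(-17))*(2*(-12)/(-12 + 13)) + 1/157 = 0*(2*(-12)/1) + 1/157 = 0*(2*(-12)*1) + 1/157 = 0*(-24) + 1/157 = 0 + 1/157 = 1/157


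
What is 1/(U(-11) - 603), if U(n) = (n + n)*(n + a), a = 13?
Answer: -1/647 ≈ -0.0015456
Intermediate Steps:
U(n) = 2*n*(13 + n) (U(n) = (n + n)*(n + 13) = (2*n)*(13 + n) = 2*n*(13 + n))
1/(U(-11) - 603) = 1/(2*(-11)*(13 - 11) - 603) = 1/(2*(-11)*2 - 603) = 1/(-44 - 603) = 1/(-647) = -1/647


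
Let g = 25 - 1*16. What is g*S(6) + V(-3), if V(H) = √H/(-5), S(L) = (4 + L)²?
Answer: 900 - I*√3/5 ≈ 900.0 - 0.34641*I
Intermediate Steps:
V(H) = -√H/5
g = 9 (g = 25 - 16 = 9)
g*S(6) + V(-3) = 9*(4 + 6)² - I*√3/5 = 9*10² - I*√3/5 = 9*100 - I*√3/5 = 900 - I*√3/5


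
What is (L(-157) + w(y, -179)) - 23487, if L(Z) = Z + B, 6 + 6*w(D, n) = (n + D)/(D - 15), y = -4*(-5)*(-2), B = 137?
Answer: -2585807/110 ≈ -23507.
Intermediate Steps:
y = -40 (y = 20*(-2) = -40)
w(D, n) = -1 + (D + n)/(6*(-15 + D)) (w(D, n) = -1 + ((n + D)/(D - 15))/6 = -1 + ((D + n)/(-15 + D))/6 = -1 + (D + n)/(6*(-15 + D)))
L(Z) = 137 + Z (L(Z) = Z + 137 = 137 + Z)
(L(-157) + w(y, -179)) - 23487 = ((137 - 157) + (90 - 179 - 5*(-40))/(6*(-15 - 40))) - 23487 = (-20 + (⅙)*(90 - 179 + 200)/(-55)) - 23487 = (-20 + (⅙)*(-1/55)*111) - 23487 = (-20 - 37/110) - 23487 = -2237/110 - 23487 = -2585807/110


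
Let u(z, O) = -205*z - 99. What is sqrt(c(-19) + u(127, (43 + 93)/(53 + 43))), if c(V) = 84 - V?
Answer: I*sqrt(26031) ≈ 161.34*I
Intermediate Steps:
u(z, O) = -99 - 205*z
sqrt(c(-19) + u(127, (43 + 93)/(53 + 43))) = sqrt((84 - 1*(-19)) + (-99 - 205*127)) = sqrt((84 + 19) + (-99 - 26035)) = sqrt(103 - 26134) = sqrt(-26031) = I*sqrt(26031)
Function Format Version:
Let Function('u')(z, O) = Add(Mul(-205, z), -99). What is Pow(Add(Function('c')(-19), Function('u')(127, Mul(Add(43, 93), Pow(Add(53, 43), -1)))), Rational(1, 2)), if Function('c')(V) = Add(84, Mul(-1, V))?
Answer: Mul(I, Pow(26031, Rational(1, 2))) ≈ Mul(161.34, I)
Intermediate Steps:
Function('u')(z, O) = Add(-99, Mul(-205, z))
Pow(Add(Function('c')(-19), Function('u')(127, Mul(Add(43, 93), Pow(Add(53, 43), -1)))), Rational(1, 2)) = Pow(Add(Add(84, Mul(-1, -19)), Add(-99, Mul(-205, 127))), Rational(1, 2)) = Pow(Add(Add(84, 19), Add(-99, -26035)), Rational(1, 2)) = Pow(Add(103, -26134), Rational(1, 2)) = Pow(-26031, Rational(1, 2)) = Mul(I, Pow(26031, Rational(1, 2)))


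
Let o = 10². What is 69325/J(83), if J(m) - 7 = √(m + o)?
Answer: -485275/134 + 69325*√183/134 ≈ 3377.1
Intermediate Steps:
o = 100
J(m) = 7 + √(100 + m) (J(m) = 7 + √(m + 100) = 7 + √(100 + m))
69325/J(83) = 69325/(7 + √(100 + 83)) = 69325/(7 + √183)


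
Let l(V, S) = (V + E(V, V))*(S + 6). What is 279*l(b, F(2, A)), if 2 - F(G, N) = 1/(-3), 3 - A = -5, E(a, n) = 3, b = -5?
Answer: -4650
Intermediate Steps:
A = 8 (A = 3 - 1*(-5) = 3 + 5 = 8)
F(G, N) = 7/3 (F(G, N) = 2 - 1/(-3) = 2 - 1*(-1/3) = 2 + 1/3 = 7/3)
l(V, S) = (3 + V)*(6 + S) (l(V, S) = (V + 3)*(S + 6) = (3 + V)*(6 + S))
279*l(b, F(2, A)) = 279*(18 + 3*(7/3) + 6*(-5) + (7/3)*(-5)) = 279*(18 + 7 - 30 - 35/3) = 279*(-50/3) = -4650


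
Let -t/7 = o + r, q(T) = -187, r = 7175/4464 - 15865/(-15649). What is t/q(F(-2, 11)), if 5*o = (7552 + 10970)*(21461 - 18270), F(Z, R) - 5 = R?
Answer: 28901713849625029/65316422160 ≈ 4.4249e+5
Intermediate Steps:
F(Z, R) = 5 + R
o = 59103702/5 (o = ((7552 + 10970)*(21461 - 18270))/5 = (18522*3191)/5 = (⅕)*59103702 = 59103702/5 ≈ 1.1821e+7)
r = 183102935/69857136 (r = 7175*(1/4464) - 15865*(-1/15649) = 7175/4464 + 15865/15649 = 183102935/69857136 ≈ 2.6211)
t = -28901713849625029/349285680 (t = -7*(59103702/5 + 183102935/69857136) = -7*4128816264232147/349285680 = -28901713849625029/349285680 ≈ -8.2745e+7)
t/q(F(-2, 11)) = -28901713849625029/349285680/(-187) = -28901713849625029/349285680*(-1/187) = 28901713849625029/65316422160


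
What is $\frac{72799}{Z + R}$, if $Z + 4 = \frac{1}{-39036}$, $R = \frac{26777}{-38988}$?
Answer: $- \frac{4616474475618}{297210343} \approx -15533.0$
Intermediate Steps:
$R = - \frac{26777}{38988}$ ($R = 26777 \left(- \frac{1}{38988}\right) = - \frac{26777}{38988} \approx -0.6868$)
$Z = - \frac{156145}{39036}$ ($Z = -4 + \frac{1}{-39036} = -4 - \frac{1}{39036} = - \frac{156145}{39036} \approx -4.0$)
$\frac{72799}{Z + R} = \frac{72799}{- \frac{156145}{39036} - \frac{26777}{38988}} = \frac{72799}{- \frac{297210343}{63413982}} = 72799 \left(- \frac{63413982}{297210343}\right) = - \frac{4616474475618}{297210343}$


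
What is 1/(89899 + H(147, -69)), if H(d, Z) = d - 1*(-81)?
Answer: 1/90127 ≈ 1.1095e-5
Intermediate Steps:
H(d, Z) = 81 + d (H(d, Z) = d + 81 = 81 + d)
1/(89899 + H(147, -69)) = 1/(89899 + (81 + 147)) = 1/(89899 + 228) = 1/90127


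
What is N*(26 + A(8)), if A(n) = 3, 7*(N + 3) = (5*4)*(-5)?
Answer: -3509/7 ≈ -501.29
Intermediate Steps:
N = -121/7 (N = -3 + ((5*4)*(-5))/7 = -3 + (20*(-5))/7 = -3 + (1/7)*(-100) = -3 - 100/7 = -121/7 ≈ -17.286)
N*(26 + A(8)) = -121*(26 + 3)/7 = -121/7*29 = -3509/7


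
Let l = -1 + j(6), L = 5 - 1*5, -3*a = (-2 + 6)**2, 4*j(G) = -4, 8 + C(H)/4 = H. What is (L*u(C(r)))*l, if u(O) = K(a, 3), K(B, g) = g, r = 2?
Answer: 0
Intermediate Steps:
C(H) = -32 + 4*H
j(G) = -1 (j(G) = (1/4)*(-4) = -1)
a = -16/3 (a = -(-2 + 6)**2/3 = -1/3*4**2 = -1/3*16 = -16/3 ≈ -5.3333)
u(O) = 3
L = 0 (L = 5 - 5 = 0)
l = -2 (l = -1 - 1 = -2)
(L*u(C(r)))*l = (0*3)*(-2) = 0*(-2) = 0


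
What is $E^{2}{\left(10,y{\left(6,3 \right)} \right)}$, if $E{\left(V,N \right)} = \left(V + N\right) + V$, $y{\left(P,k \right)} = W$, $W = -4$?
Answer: $256$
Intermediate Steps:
$y{\left(P,k \right)} = -4$
$E{\left(V,N \right)} = N + 2 V$ ($E{\left(V,N \right)} = \left(N + V\right) + V = N + 2 V$)
$E^{2}{\left(10,y{\left(6,3 \right)} \right)} = \left(-4 + 2 \cdot 10\right)^{2} = \left(-4 + 20\right)^{2} = 16^{2} = 256$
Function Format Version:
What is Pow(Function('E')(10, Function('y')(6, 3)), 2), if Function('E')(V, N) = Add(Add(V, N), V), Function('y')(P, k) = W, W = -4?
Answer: 256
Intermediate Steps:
Function('y')(P, k) = -4
Function('E')(V, N) = Add(N, Mul(2, V)) (Function('E')(V, N) = Add(Add(N, V), V) = Add(N, Mul(2, V)))
Pow(Function('E')(10, Function('y')(6, 3)), 2) = Pow(Add(-4, Mul(2, 10)), 2) = Pow(Add(-4, 20), 2) = Pow(16, 2) = 256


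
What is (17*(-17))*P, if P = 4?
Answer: -1156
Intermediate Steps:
(17*(-17))*P = (17*(-17))*4 = -289*4 = -1156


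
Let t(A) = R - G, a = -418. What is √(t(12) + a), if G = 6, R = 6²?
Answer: 2*I*√97 ≈ 19.698*I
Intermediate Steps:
R = 36
t(A) = 30 (t(A) = 36 - 1*6 = 36 - 6 = 30)
√(t(12) + a) = √(30 - 418) = √(-388) = 2*I*√97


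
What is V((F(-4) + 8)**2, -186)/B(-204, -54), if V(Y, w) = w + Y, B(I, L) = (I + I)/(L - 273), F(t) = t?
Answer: -545/4 ≈ -136.25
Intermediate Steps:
B(I, L) = 2*I/(-273 + L) (B(I, L) = (2*I)/(-273 + L) = 2*I/(-273 + L))
V(Y, w) = Y + w
V((F(-4) + 8)**2, -186)/B(-204, -54) = ((-4 + 8)**2 - 186)/((2*(-204)/(-273 - 54))) = (4**2 - 186)/((2*(-204)/(-327))) = (16 - 186)/((2*(-204)*(-1/327))) = -170/136/109 = -170*109/136 = -545/4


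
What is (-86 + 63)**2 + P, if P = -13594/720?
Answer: 183643/360 ≈ 510.12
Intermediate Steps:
P = -6797/360 (P = -13594*1/720 = -6797/360 ≈ -18.881)
(-86 + 63)**2 + P = (-86 + 63)**2 - 6797/360 = (-23)**2 - 6797/360 = 529 - 6797/360 = 183643/360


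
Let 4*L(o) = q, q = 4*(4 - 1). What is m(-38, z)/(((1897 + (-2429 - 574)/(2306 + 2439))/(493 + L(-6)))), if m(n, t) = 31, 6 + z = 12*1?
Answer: 2806120/346087 ≈ 8.1081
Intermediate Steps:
z = 6 (z = -6 + 12*1 = -6 + 12 = 6)
q = 12 (q = 4*3 = 12)
L(o) = 3 (L(o) = (¼)*12 = 3)
m(-38, z)/(((1897 + (-2429 - 574)/(2306 + 2439))/(493 + L(-6)))) = 31/(((1897 + (-2429 - 574)/(2306 + 2439))/(493 + 3))) = 31/(((1897 - 3003/4745)/496)) = 31/(((1897 - 3003*1/4745)*(1/496))) = 31/(((1897 - 231/365)*(1/496))) = 31/(((692174/365)*(1/496))) = 31/(346087/90520) = 31*(90520/346087) = 2806120/346087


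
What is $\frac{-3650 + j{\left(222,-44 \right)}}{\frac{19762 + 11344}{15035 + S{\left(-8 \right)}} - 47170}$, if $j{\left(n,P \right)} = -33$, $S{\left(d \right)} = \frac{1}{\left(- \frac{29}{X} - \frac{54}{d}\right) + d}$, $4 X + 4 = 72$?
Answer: $\frac{11129904461}{142539931084} \approx 0.078083$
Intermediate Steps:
$X = 17$ ($X = -1 + \frac{1}{4} \cdot 72 = -1 + 18 = 17$)
$S{\left(d \right)} = \frac{1}{- \frac{29}{17} + d - \frac{54}{d}}$ ($S{\left(d \right)} = \frac{1}{\left(- \frac{29}{17} - \frac{54}{d}\right) + d} = \frac{1}{- \frac{29}{17} + d - \frac{54}{d}}$)
$\frac{-3650 + j{\left(222,-44 \right)}}{\frac{19762 + 11344}{15035 + S{\left(-8 \right)}} - 47170} = \frac{-3650 - 33}{\frac{19762 + 11344}{15035 + 17 \left(-8\right) \frac{1}{-918 - -232 + 17 \left(-8\right)^{2}}} - 47170} = - \frac{3683}{\frac{31106}{15035 + 17 \left(-8\right) \frac{1}{-918 + 232 + 17 \cdot 64}} - 47170} = - \frac{3683}{\frac{31106}{15035 + 17 \left(-8\right) \frac{1}{-918 + 232 + 1088}} - 47170} = - \frac{3683}{\frac{31106}{15035 + 17 \left(-8\right) \frac{1}{402}} - 47170} = - \frac{3683}{\frac{31106}{15035 - \frac{68}{201}} - 47170} = - \frac{3683}{\frac{31106}{\frac{3021967}{201}} - 47170} = - \frac{3683}{31106 \cdot \frac{201}{3021967} - 47170} = - \frac{3683}{\frac{6252306}{3021967} - 47170} = - \frac{3683}{- \frac{142539931084}{3021967}} = \left(-3683\right) \left(- \frac{3021967}{142539931084}\right) = \frac{11129904461}{142539931084}$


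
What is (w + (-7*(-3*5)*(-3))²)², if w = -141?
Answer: 9817639056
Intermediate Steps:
(w + (-7*(-3*5)*(-3))²)² = (-141 + (-7*(-3*5)*(-3))²)² = (-141 + (-(-105)*(-3))²)² = (-141 + (-7*45)²)² = (-141 + (-315)²)² = (-141 + 99225)² = 99084² = 9817639056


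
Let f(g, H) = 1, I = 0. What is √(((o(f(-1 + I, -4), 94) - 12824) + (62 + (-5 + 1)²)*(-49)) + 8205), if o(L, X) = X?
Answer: I*√8347 ≈ 91.362*I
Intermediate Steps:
√(((o(f(-1 + I, -4), 94) - 12824) + (62 + (-5 + 1)²)*(-49)) + 8205) = √(((94 - 12824) + (62 + (-5 + 1)²)*(-49)) + 8205) = √((-12730 + (62 + (-4)²)*(-49)) + 8205) = √((-12730 + (62 + 16)*(-49)) + 8205) = √((-12730 + 78*(-49)) + 8205) = √((-12730 - 3822) + 8205) = √(-16552 + 8205) = √(-8347) = I*√8347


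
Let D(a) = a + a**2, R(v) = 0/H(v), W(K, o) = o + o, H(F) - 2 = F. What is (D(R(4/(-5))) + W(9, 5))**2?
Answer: 100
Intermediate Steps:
H(F) = 2 + F
W(K, o) = 2*o
R(v) = 0 (R(v) = 0/(2 + v) = 0)
(D(R(4/(-5))) + W(9, 5))**2 = (0*(1 + 0) + 2*5)**2 = (0*1 + 10)**2 = (0 + 10)**2 = 10**2 = 100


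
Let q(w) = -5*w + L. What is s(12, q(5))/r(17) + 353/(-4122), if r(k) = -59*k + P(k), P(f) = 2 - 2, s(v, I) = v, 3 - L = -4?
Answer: -403523/4134366 ≈ -0.097602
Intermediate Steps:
L = 7 (L = 3 - 1*(-4) = 3 + 4 = 7)
q(w) = 7 - 5*w (q(w) = -5*w + 7 = 7 - 5*w)
P(f) = 0
r(k) = -59*k (r(k) = -59*k + 0 = -59*k)
s(12, q(5))/r(17) + 353/(-4122) = 12/((-59*17)) + 353/(-4122) = 12/(-1003) + 353*(-1/4122) = 12*(-1/1003) - 353/4122 = -12/1003 - 353/4122 = -403523/4134366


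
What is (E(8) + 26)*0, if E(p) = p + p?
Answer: 0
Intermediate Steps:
E(p) = 2*p
(E(8) + 26)*0 = (2*8 + 26)*0 = (16 + 26)*0 = 42*0 = 0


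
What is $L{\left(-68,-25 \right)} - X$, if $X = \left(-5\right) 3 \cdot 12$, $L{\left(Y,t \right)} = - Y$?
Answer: $248$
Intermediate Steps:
$X = -180$ ($X = \left(-15\right) 12 = -180$)
$L{\left(-68,-25 \right)} - X = \left(-1\right) \left(-68\right) - -180 = 68 + 180 = 248$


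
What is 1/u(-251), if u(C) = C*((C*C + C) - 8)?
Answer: -1/15748242 ≈ -6.3499e-8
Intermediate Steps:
u(C) = C*(-8 + C + C²) (u(C) = C*((C² + C) - 8) = C*((C + C²) - 8) = C*(-8 + C + C²))
1/u(-251) = 1/(-251*(-8 - 251 + (-251)²)) = 1/(-251*(-8 - 251 + 63001)) = 1/(-251*62742) = 1/(-15748242) = -1/15748242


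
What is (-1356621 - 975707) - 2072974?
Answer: -4405302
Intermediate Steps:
(-1356621 - 975707) - 2072974 = -2332328 - 2072974 = -4405302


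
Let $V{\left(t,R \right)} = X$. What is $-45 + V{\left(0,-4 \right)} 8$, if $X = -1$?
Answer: $-53$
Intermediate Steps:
$V{\left(t,R \right)} = -1$
$-45 + V{\left(0,-4 \right)} 8 = -45 - 8 = -53$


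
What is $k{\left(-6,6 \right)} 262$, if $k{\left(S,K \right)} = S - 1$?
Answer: $-1834$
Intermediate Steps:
$k{\left(S,K \right)} = -1 + S$ ($k{\left(S,K \right)} = S - 1 = -1 + S$)
$k{\left(-6,6 \right)} 262 = \left(-1 - 6\right) 262 = \left(-7\right) 262 = -1834$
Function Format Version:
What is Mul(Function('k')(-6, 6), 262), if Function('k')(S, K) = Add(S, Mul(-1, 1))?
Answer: -1834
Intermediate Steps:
Function('k')(S, K) = Add(-1, S) (Function('k')(S, K) = Add(S, -1) = Add(-1, S))
Mul(Function('k')(-6, 6), 262) = Mul(Add(-1, -6), 262) = Mul(-7, 262) = -1834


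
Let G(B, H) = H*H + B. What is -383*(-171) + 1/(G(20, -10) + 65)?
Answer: 12116206/185 ≈ 65493.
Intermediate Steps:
G(B, H) = B + H² (G(B, H) = H² + B = B + H²)
-383*(-171) + 1/(G(20, -10) + 65) = -383*(-171) + 1/((20 + (-10)²) + 65) = 65493 + 1/((20 + 100) + 65) = 65493 + 1/(120 + 65) = 65493 + 1/185 = 12116206/185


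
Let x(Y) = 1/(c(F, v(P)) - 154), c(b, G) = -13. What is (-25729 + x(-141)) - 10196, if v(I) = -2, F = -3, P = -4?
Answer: -5999476/167 ≈ -35925.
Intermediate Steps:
x(Y) = -1/167 (x(Y) = 1/(-13 - 154) = 1/(-167) = -1/167)
(-25729 + x(-141)) - 10196 = (-25729 - 1/167) - 10196 = -4296744/167 - 10196 = -5999476/167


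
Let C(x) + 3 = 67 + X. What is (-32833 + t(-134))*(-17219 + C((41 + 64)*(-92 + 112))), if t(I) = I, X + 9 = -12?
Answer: 566241192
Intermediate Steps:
X = -21 (X = -9 - 12 = -21)
C(x) = 43 (C(x) = -3 + (67 - 21) = -3 + 46 = 43)
(-32833 + t(-134))*(-17219 + C((41 + 64)*(-92 + 112))) = (-32833 - 134)*(-17219 + 43) = -32967*(-17176) = 566241192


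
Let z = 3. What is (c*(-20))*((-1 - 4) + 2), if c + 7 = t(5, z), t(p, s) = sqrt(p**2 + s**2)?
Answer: -420 + 60*sqrt(34) ≈ -70.143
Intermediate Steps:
c = -7 + sqrt(34) (c = -7 + sqrt(5**2 + 3**2) = -7 + sqrt(25 + 9) = -7 + sqrt(34) ≈ -1.1690)
(c*(-20))*((-1 - 4) + 2) = ((-7 + sqrt(34))*(-20))*((-1 - 4) + 2) = (140 - 20*sqrt(34))*(-5 + 2) = (140 - 20*sqrt(34))*(-3) = -420 + 60*sqrt(34)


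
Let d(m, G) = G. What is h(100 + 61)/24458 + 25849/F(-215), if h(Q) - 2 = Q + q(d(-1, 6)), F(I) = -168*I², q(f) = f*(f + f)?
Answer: 85196297/13566852600 ≈ 0.0062797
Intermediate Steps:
q(f) = 2*f² (q(f) = f*(2*f) = 2*f²)
h(Q) = 74 + Q (h(Q) = 2 + (Q + 2*6²) = 2 + (Q + 2*36) = 2 + (Q + 72) = 2 + (72 + Q) = 74 + Q)
h(100 + 61)/24458 + 25849/F(-215) = (74 + (100 + 61))/24458 + 25849/((-168*(-215)²)) = (74 + 161)*(1/24458) + 25849/((-168*46225)) = 235*(1/24458) + 25849/(-7765800) = 235/24458 + 25849*(-1/7765800) = 235/24458 - 25849/7765800 = 85196297/13566852600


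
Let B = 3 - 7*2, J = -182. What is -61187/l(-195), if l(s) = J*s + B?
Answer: -61187/35479 ≈ -1.7246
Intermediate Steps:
B = -11 (B = 3 - 14 = -11)
l(s) = -11 - 182*s (l(s) = -182*s - 11 = -11 - 182*s)
-61187/l(-195) = -61187/(-11 - 182*(-195)) = -61187/(-11 + 35490) = -61187/35479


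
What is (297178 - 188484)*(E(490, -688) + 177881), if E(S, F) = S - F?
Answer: 19462638946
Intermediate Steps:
(297178 - 188484)*(E(490, -688) + 177881) = (297178 - 188484)*((490 - 1*(-688)) + 177881) = 108694*((490 + 688) + 177881) = 108694*(1178 + 177881) = 108694*179059 = 19462638946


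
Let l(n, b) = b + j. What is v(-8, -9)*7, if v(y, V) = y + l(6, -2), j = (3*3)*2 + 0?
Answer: 56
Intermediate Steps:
j = 18 (j = 9*2 + 0 = 18 + 0 = 18)
l(n, b) = 18 + b (l(n, b) = b + 18 = 18 + b)
v(y, V) = 16 + y (v(y, V) = y + (18 - 2) = y + 16 = 16 + y)
v(-8, -9)*7 = (16 - 8)*7 = 8*7 = 56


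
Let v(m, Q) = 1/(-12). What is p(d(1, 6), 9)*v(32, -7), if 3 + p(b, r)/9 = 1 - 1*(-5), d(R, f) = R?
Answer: -9/4 ≈ -2.2500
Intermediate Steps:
v(m, Q) = -1/12
p(b, r) = 27 (p(b, r) = -27 + 9*(1 - 1*(-5)) = -27 + 9*(1 + 5) = -27 + 9*6 = -27 + 54 = 27)
p(d(1, 6), 9)*v(32, -7) = 27*(-1/12) = -9/4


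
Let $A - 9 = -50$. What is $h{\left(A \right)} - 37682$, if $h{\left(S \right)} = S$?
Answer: $-37723$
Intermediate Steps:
$A = -41$ ($A = 9 - 50 = -41$)
$h{\left(A \right)} - 37682 = -41 - 37682 = -37723$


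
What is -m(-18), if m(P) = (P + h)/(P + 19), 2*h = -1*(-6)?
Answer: 15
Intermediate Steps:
h = 3 (h = (-1*(-6))/2 = (½)*6 = 3)
m(P) = (3 + P)/(19 + P) (m(P) = (P + 3)/(P + 19) = (3 + P)/(19 + P))
-m(-18) = -(3 - 18)/(19 - 18) = -(-15)/1 = -(-15) = -1*(-15) = 15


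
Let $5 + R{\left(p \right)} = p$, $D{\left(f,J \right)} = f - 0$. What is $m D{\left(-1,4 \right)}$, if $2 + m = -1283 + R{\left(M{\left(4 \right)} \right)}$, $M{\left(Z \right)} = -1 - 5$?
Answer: $1296$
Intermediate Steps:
$M{\left(Z \right)} = -6$ ($M{\left(Z \right)} = -1 - 5 = -6$)
$D{\left(f,J \right)} = f$ ($D{\left(f,J \right)} = f + 0 = f$)
$R{\left(p \right)} = -5 + p$
$m = -1296$ ($m = -2 - 1294 = -1296$)
$m D{\left(-1,4 \right)} = \left(-1296\right) \left(-1\right) = 1296$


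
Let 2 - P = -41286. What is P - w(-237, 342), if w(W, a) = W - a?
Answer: 41867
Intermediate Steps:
P = 41288 (P = 2 - 1*(-41286) = 2 + 41286 = 41288)
P - w(-237, 342) = 41288 - (-237 - 1*342) = 41288 - (-237 - 342) = 41288 - 1*(-579) = 41288 + 579 = 41867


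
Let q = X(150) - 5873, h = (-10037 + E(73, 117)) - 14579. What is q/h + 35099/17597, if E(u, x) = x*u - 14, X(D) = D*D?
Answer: 272122492/283118133 ≈ 0.96116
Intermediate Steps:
X(D) = D**2
E(u, x) = -14 + u*x (E(u, x) = u*x - 14 = -14 + u*x)
h = -16089 (h = (-10037 + (-14 + 73*117)) - 14579 = (-10037 + (-14 + 8541)) - 14579 = (-10037 + 8527) - 14579 = -1510 - 14579 = -16089)
q = 16627 (q = 150**2 - 5873 = 22500 - 5873 = 16627)
q/h + 35099/17597 = 16627/(-16089) + 35099/17597 = 16627*(-1/16089) + 35099*(1/17597) = -16627/16089 + 35099/17597 = 272122492/283118133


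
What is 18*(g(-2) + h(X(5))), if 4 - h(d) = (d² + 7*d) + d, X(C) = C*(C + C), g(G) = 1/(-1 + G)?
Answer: -52134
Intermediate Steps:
X(C) = 2*C² (X(C) = C*(2*C) = 2*C²)
h(d) = 4 - d² - 8*d (h(d) = 4 - ((d² + 7*d) + d) = 4 - (d² + 8*d) = 4 + (-d² - 8*d) = 4 - d² - 8*d)
18*(g(-2) + h(X(5))) = 18*(1/(-1 - 2) + (4 - (2*5²)² - 16*5²)) = 18*(1/(-3) + (4 - (2*25)² - 16*25)) = 18*(-⅓ + (4 - 1*50² - 8*50)) = 18*(-⅓ + (4 - 1*2500 - 400)) = 18*(-⅓ + (4 - 2500 - 400)) = 18*(-⅓ - 2896) = 18*(-8689/3) = -52134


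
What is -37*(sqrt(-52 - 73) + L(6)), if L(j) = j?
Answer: -222 - 185*I*sqrt(5) ≈ -222.0 - 413.67*I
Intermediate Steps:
-37*(sqrt(-52 - 73) + L(6)) = -37*(sqrt(-52 - 73) + 6) = -37*(sqrt(-125) + 6) = -37*(5*I*sqrt(5) + 6) = -37*(6 + 5*I*sqrt(5)) = -222 - 185*I*sqrt(5)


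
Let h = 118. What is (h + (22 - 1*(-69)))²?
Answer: 43681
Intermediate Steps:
(h + (22 - 1*(-69)))² = (118 + (22 - 1*(-69)))² = (118 + (22 + 69))² = (118 + 91)² = 209² = 43681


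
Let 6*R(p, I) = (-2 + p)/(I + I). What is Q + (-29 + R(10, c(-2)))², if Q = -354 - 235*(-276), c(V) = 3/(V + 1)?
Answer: 5294155/81 ≈ 65360.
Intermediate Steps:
c(V) = 3/(1 + V)
R(p, I) = (-2 + p)/(12*I) (R(p, I) = ((-2 + p)/(I + I))/6 = ((-2 + p)/((2*I)))/6 = ((-2 + p)*(1/(2*I)))/6 = ((-2 + p)/(2*I))/6 = (-2 + p)/(12*I))
Q = 64506 (Q = -354 + 64860 = 64506)
Q + (-29 + R(10, c(-2)))² = 64506 + (-29 + (-2 + 10)/(12*((3/(1 - 2)))))² = 64506 + (-29 + (1/12)*8/(3/(-1)))² = 64506 + (-29 + (1/12)*8/(3*(-1)))² = 64506 + (-29 + (1/12)*8/(-3))² = 64506 + (-29 + (1/12)*(-⅓)*8)² = 64506 + (-29 - 2/9)² = 64506 + (-263/9)² = 64506 + 69169/81 = 5294155/81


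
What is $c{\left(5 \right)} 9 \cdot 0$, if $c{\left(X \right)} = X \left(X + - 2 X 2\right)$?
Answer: $0$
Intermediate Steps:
$c{\left(X \right)} = - 3 X^{2}$ ($c{\left(X \right)} = X \left(X - 4 X\right) = X \left(- 3 X\right) = - 3 X^{2}$)
$c{\left(5 \right)} 9 \cdot 0 = - 3 \cdot 5^{2} \cdot 9 \cdot 0 = \left(-3\right) 25 \cdot 0 = \left(-75\right) 0 = 0$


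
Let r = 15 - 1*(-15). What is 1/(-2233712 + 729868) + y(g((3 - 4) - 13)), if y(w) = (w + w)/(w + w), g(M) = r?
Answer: 1503843/1503844 ≈ 1.0000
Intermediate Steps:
r = 30 (r = 15 + 15 = 30)
g(M) = 30
y(w) = 1 (y(w) = (2*w)/((2*w)) = (2*w)*(1/(2*w)) = 1)
1/(-2233712 + 729868) + y(g((3 - 4) - 13)) = 1/(-2233712 + 729868) + 1 = 1/(-1503844) + 1 = -1/1503844 + 1 = 1503843/1503844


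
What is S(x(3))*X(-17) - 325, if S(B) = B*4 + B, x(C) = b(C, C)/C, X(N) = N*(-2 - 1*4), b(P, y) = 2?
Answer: 15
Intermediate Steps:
X(N) = -6*N (X(N) = N*(-2 - 4) = N*(-6) = -6*N)
x(C) = 2/C
S(B) = 5*B (S(B) = 4*B + B = 5*B)
S(x(3))*X(-17) - 325 = (5*(2/3))*(-6*(-17)) - 325 = (5*(2*(1/3)))*102 - 325 = (5*(2/3))*102 - 325 = (10/3)*102 - 325 = 340 - 325 = 15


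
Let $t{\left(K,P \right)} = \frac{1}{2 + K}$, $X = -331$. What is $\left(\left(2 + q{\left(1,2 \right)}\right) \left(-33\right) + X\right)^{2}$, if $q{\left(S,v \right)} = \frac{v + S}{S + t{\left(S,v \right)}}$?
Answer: $\frac{3553225}{16} \approx 2.2208 \cdot 10^{5}$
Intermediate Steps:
$q{\left(S,v \right)} = \frac{S + v}{S + \frac{1}{2 + S}}$ ($q{\left(S,v \right)} = \frac{v + S}{S + \frac{1}{2 + S}} = \frac{S + v}{S + \frac{1}{2 + S}}$)
$\left(\left(2 + q{\left(1,2 \right)}\right) \left(-33\right) + X\right)^{2} = \left(\left(2 + \frac{\left(2 + 1\right) \left(1 + 2\right)}{1 + 1 \left(2 + 1\right)}\right) \left(-33\right) - 331\right)^{2} = \left(\left(2 + \frac{1}{1 + 1 \cdot 3} \cdot 3 \cdot 3\right) \left(-33\right) - 331\right)^{2} = \left(\left(2 + \frac{1}{1 + 3} \cdot 3 \cdot 3\right) \left(-33\right) - 331\right)^{2} = \left(\left(2 + \frac{1}{4} \cdot 3 \cdot 3\right) \left(-33\right) - 331\right)^{2} = \left(\left(2 + \frac{9}{4}\right) \left(-33\right) - 331\right)^{2} = \left(\frac{17}{4} \left(-33\right) - 331\right)^{2} = \left(- \frac{561}{4} - 331\right)^{2} = \left(- \frac{1885}{4}\right)^{2} = \frac{3553225}{16}$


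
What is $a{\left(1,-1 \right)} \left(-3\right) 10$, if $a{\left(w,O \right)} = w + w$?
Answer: $-60$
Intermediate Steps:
$a{\left(w,O \right)} = 2 w$
$a{\left(1,-1 \right)} \left(-3\right) 10 = 2 \cdot 1 \left(-3\right) 10 = 2 \left(-3\right) 10 = \left(-6\right) 10 = -60$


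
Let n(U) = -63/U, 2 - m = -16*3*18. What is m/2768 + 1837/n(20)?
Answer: -50820881/87192 ≈ -582.86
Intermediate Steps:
m = 866 (m = 2 - (-16*3)*18 = 2 - (-48)*18 = 2 - 1*(-864) = 2 + 864 = 866)
m/2768 + 1837/n(20) = 866/2768 + 1837/((-63/20)) = 866*(1/2768) + 1837/((-63*1/20)) = 433/1384 + 1837/(-63/20) = 433/1384 + 1837*(-20/63) = 433/1384 - 36740/63 = -50820881/87192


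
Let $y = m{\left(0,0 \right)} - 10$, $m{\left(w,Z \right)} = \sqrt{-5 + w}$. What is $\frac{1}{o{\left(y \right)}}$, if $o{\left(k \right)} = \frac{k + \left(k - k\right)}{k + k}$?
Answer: $2$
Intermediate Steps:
$y = -10 + i \sqrt{5}$ ($y = \sqrt{-5 + 0} - 10 = \sqrt{-5} - 10 = i \sqrt{5} - 10 = -10 + i \sqrt{5} \approx -10.0 + 2.2361 i$)
$o{\left(k \right)} = \frac{1}{2}$ ($o{\left(k \right)} = \frac{k + 0}{2 k} = k \frac{1}{2 k} = \frac{1}{2}$)
$\frac{1}{o{\left(y \right)}} = \frac{1}{\frac{1}{2}} = 2$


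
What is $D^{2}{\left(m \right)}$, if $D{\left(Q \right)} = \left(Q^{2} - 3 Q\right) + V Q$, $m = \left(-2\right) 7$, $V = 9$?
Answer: $12544$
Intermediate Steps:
$m = -14$
$D{\left(Q \right)} = Q^{2} + 6 Q$ ($D{\left(Q \right)} = \left(Q^{2} - 3 Q\right) + 9 Q = Q^{2} + 6 Q$)
$D^{2}{\left(m \right)} = \left(- 14 \left(6 - 14\right)\right)^{2} = \left(\left(-14\right) \left(-8\right)\right)^{2} = 112^{2} = 12544$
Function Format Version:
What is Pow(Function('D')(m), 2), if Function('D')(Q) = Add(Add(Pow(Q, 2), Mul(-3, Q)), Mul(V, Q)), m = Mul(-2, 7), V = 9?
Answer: 12544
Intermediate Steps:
m = -14
Function('D')(Q) = Add(Pow(Q, 2), Mul(6, Q)) (Function('D')(Q) = Add(Add(Pow(Q, 2), Mul(-3, Q)), Mul(9, Q)) = Add(Pow(Q, 2), Mul(6, Q)))
Pow(Function('D')(m), 2) = Pow(Mul(-14, Add(6, -14)), 2) = Pow(Mul(-14, -8), 2) = Pow(112, 2) = 12544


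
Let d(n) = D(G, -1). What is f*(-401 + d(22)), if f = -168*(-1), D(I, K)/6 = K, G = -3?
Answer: -68376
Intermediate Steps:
D(I, K) = 6*K
f = 168
d(n) = -6 (d(n) = 6*(-1) = -6)
f*(-401 + d(22)) = 168*(-401 - 6) = 168*(-407) = -68376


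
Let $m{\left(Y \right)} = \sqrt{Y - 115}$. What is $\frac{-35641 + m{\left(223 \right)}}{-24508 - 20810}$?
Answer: $\frac{35641}{45318} - \frac{\sqrt{3}}{7553} \approx 0.78623$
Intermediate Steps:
$m{\left(Y \right)} = \sqrt{-115 + Y}$
$\frac{-35641 + m{\left(223 \right)}}{-24508 - 20810} = \frac{-35641 + \sqrt{-115 + 223}}{-24508 - 20810} = \frac{-35641 + \sqrt{108}}{-45318} = \left(-35641 + 6 \sqrt{3}\right) \left(- \frac{1}{45318}\right) = \frac{35641}{45318} - \frac{\sqrt{3}}{7553}$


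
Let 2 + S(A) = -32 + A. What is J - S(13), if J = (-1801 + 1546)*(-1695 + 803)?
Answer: 227481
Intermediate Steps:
J = 227460 (J = -255*(-892) = 227460)
S(A) = -34 + A (S(A) = -2 + (-32 + A) = -34 + A)
J - S(13) = 227460 - (-34 + 13) = 227460 - 1*(-21) = 227460 + 21 = 227481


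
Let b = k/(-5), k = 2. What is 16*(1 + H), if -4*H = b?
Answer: 88/5 ≈ 17.600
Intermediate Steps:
b = -⅖ (b = 2/(-5) = 2*(-⅕) = -⅖ ≈ -0.40000)
H = ⅒ (H = -¼*(-⅖) = ⅒ ≈ 0.10000)
16*(1 + H) = 16*(1 + ⅒) = 16*(11/10) = 88/5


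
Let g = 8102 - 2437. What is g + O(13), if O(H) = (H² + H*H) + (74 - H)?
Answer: 6064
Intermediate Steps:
g = 5665
O(H) = 74 - H + 2*H² (O(H) = (H² + H²) + (74 - H) = 2*H² + (74 - H) = 74 - H + 2*H²)
g + O(13) = 5665 + (74 - 1*13 + 2*13²) = 5665 + (74 - 13 + 2*169) = 5665 + (74 - 13 + 338) = 5665 + 399 = 6064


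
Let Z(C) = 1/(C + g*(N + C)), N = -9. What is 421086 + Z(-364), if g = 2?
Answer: 467405459/1110 ≈ 4.2109e+5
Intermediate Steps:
Z(C) = 1/(-18 + 3*C) (Z(C) = 1/(C + 2*(-9 + C)) = 1/(C + (-18 + 2*C)) = 1/(-18 + 3*C))
421086 + Z(-364) = 421086 + 1/(3*(-6 - 364)) = 421086 + (1/3)/(-370) = 421086 + (1/3)*(-1/370) = 421086 - 1/1110 = 467405459/1110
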